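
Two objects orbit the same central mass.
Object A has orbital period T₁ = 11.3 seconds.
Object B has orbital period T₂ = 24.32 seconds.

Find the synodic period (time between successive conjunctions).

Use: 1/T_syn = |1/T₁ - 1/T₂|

T_syn = |T₁ · T₂ / (T₁ − T₂)|.
T_syn = |11.3 · 24.32 / (11.3 − 24.32)| s ≈ 21.11 s = 21.11 seconds.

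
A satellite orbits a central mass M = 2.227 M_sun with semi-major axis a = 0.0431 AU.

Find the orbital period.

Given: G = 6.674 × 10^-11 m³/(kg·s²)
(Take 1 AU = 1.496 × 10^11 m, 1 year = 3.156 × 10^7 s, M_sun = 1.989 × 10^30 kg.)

Convert to SI: a = 0.0431 AU = 6.44776e+09 m; M = 2.227 M_sun = 4.4295e+30 kg.
GM = G · M = 6.674e-11 · 4.4295e+30 = 2.95625e+20 m³/s².
Kepler's third law: T = 2π √(a³ / GM).
Substituting a = 6.44776e+09 m and GM = 2.95625e+20 m³/s²:
T = 2π √((6.44776e+09)³ / 2.95625e+20) s
T ≈ 1.892e+05 s = 0.005995 years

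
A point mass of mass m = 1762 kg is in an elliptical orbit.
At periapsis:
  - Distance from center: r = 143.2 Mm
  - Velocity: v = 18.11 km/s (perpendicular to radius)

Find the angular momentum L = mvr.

Convert to SI: r = 143.2 Mm = 1.432e+08 m; v = 18.11 km/s = 18110 m/s.
Since v is perpendicular to r, L = m · v · r.
L = 1762 · 18110 · 1.432e+08 kg·m²/s ≈ 4.569e+15 kg·m²/s.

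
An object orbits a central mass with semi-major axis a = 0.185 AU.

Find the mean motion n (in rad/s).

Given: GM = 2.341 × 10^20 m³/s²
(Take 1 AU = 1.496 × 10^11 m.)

Convert to SI: a = 0.185 AU = 2.7676e+10 m.
n = √(GM / a³).
n = √(2.341e+20 / (2.7676e+10)³) rad/s ≈ 3.323e-06 rad/s.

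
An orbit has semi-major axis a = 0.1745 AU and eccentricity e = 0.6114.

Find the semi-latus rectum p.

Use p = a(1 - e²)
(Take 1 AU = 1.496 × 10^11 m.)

Convert to SI: a = 0.1745 AU = 2.61052e+10 m.
p = a (1 − e²).
p = 2.61052e+10 · (1 − (0.6114)²) = 2.61052e+10 · 0.62619 ≈ 1.635e+10 m = 0.1093 AU.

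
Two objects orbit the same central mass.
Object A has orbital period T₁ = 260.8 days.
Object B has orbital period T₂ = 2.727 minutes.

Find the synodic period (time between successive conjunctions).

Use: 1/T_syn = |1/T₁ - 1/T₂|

Convert to SI: T₁ = 260.8 days = 2.25331e+07 s; T₂ = 2.727 minutes = 163.62 s.
T_syn = |T₁ · T₂ / (T₁ − T₂)|.
T_syn = |2.25331e+07 · 163.62 / (2.25331e+07 − 163.62)| s ≈ 163.6 s = 2.727 minutes.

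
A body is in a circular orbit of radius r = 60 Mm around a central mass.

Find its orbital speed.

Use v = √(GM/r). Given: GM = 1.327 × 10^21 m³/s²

Convert to SI: r = 60 Mm = 6e+07 m.
For a circular orbit, gravity supplies the centripetal force, so v = √(GM / r).
v = √(1.327e+21 / 6e+07) m/s ≈ 4.703e+06 m/s = 4703 km/s.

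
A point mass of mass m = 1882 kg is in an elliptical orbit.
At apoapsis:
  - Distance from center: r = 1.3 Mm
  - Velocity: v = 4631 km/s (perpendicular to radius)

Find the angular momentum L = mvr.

Convert to SI: r = 1.3 Mm = 1.3e+06 m; v = 4631 km/s = 4.631e+06 m/s.
Since v is perpendicular to r, L = m · v · r.
L = 1882 · 4.631e+06 · 1.3e+06 kg·m²/s ≈ 1.133e+16 kg·m²/s.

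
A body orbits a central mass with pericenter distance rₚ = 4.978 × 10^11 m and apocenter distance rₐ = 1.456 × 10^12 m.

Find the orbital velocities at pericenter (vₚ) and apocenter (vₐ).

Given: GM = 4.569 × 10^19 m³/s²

Use the vis-viva equation v² = GM(2/r − 1/a) with a = (rₚ + rₐ)/2 = (4.978e+11 + 1.456e+12)/2 = 9.769e+11 m.
vₚ = √(GM · (2/rₚ − 1/a)) = √(4.569e+19 · (2/4.978e+11 − 1/9.769e+11)) m/s ≈ 1.17e+04 m/s = 11.7 km/s.
vₐ = √(GM · (2/rₐ − 1/a)) = √(4.569e+19 · (2/1.456e+12 − 1/9.769e+11)) m/s ≈ 3999 m/s = 3.999 km/s.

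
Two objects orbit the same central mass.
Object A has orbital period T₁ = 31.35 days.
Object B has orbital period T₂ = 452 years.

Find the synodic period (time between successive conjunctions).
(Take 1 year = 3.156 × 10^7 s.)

Convert to SI: T₁ = 31.35 days = 2.70864e+06 s; T₂ = 452 years = 1.42651e+10 s.
T_syn = |T₁ · T₂ / (T₁ − T₂)|.
T_syn = |2.70864e+06 · 1.42651e+10 / (2.70864e+06 − 1.42651e+10)| s ≈ 2.709e+06 s = 31.36 days.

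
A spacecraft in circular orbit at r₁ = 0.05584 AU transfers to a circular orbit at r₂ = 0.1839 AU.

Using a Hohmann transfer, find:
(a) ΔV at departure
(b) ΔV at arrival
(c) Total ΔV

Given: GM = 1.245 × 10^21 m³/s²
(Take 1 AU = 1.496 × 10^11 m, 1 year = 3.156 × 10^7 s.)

Convert to SI: r₁ = 0.05584 AU = 8.35366e+09 m; r₂ = 0.1839 AU = 2.75114e+10 m.
Transfer semi-major axis: a_t = (r₁ + r₂)/2 = (8.35366e+09 + 2.75114e+10)/2 = 1.79326e+10 m.
Circular speeds: v₁ = √(GM/r₁) = 386052 m/s, v₂ = √(GM/r₂) = 212730 m/s.
Transfer speeds (vis-viva v² = GM(2/r − 1/a_t)): v₁ᵗ = 478169 m/s, v₂ᵗ = 145193 m/s.
(a) ΔV₁ = |v₁ᵗ − v₁| ≈ 9.212e+04 m/s = 19.43 AU/year.
(b) ΔV₂ = |v₂ − v₂ᵗ| ≈ 6.754e+04 m/s = 14.25 AU/year.
(c) ΔV_total = ΔV₁ + ΔV₂ ≈ 1.597e+05 m/s = 33.68 AU/year.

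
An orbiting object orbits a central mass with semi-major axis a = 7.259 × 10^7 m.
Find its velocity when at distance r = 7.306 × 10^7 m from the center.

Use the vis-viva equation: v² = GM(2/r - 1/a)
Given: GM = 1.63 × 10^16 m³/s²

Vis-viva: v = √(GM · (2/r − 1/a)).
2/r − 1/a = 2/7.306e+07 − 1/7.259e+07 = 1.35988e-08 m⁻¹.
v = √(1.63e+16 · 1.35988e-08) m/s ≈ 1.489e+04 m/s = 14.89 km/s.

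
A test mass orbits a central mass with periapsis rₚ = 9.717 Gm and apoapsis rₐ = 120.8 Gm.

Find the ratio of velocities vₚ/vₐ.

Convert to SI: rₚ = 9.717 Gm = 9.717e+09 m; rₐ = 120.8 Gm = 1.208e+11 m.
Conservation of angular momentum gives rₚvₚ = rₐvₐ, so vₚ/vₐ = rₐ/rₚ.
vₚ/vₐ = 1.208e+11 / 9.717e+09 ≈ 12.43.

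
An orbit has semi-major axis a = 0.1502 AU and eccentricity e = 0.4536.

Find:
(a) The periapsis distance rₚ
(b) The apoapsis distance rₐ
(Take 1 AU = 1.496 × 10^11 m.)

Convert to SI: a = 0.1502 AU = 2.24699e+10 m.
(a) rₚ = a(1 − e) = 2.24699e+10 · (1 − 0.4536) = 2.24699e+10 · 0.5464 ≈ 1.228e+10 m = 0.08207 AU.
(b) rₐ = a(1 + e) = 2.24699e+10 · (1 + 0.4536) = 2.24699e+10 · 1.4536 ≈ 3.266e+10 m = 0.2183 AU.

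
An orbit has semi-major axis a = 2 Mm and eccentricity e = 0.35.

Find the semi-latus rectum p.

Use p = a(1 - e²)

Convert to SI: a = 2 Mm = 2e+06 m.
p = a (1 − e²).
p = 2e+06 · (1 − (0.35)²) = 2e+06 · 0.8775 ≈ 1.755e+06 m = 1.755 Mm.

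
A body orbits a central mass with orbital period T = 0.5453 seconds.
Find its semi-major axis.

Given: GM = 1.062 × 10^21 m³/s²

Invert Kepler's third law: a = (GM · T² / (4π²))^(1/3).
Substituting T = 0.5453 s and GM = 1.062e+21 m³/s²:
a = (1.062e+21 · (0.5453)² / (4π²))^(1/3) m
a ≈ 2e+06 m = 2 Mm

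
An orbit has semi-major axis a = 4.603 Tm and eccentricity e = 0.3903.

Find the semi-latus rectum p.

Convert to SI: a = 4.603 Tm = 4.603e+12 m.
p = a (1 − e²).
p = 4.603e+12 · (1 − (0.3903)²) = 4.603e+12 · 0.847666 ≈ 3.902e+12 m = 3.902 Tm.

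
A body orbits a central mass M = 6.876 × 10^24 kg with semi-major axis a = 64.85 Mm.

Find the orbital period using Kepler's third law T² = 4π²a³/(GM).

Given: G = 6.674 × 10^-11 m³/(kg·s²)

Convert to SI: a = 64.85 Mm = 6.485e+07 m.
GM = G · M = 6.674e-11 · 6.876e+24 = 4.58904e+14 m³/s².
Kepler's third law: T = 2π √(a³ / GM).
Substituting a = 6.485e+07 m and GM = 4.58904e+14 m³/s²:
T = 2π √((6.485e+07)³ / 4.58904e+14) s
T ≈ 1.532e+05 s = 1.773 days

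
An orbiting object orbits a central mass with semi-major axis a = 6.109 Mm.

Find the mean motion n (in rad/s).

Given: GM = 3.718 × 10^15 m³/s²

Convert to SI: a = 6.109 Mm = 6.109e+06 m.
n = √(GM / a³).
n = √(3.718e+15 / (6.109e+06)³) rad/s ≈ 0.004038 rad/s.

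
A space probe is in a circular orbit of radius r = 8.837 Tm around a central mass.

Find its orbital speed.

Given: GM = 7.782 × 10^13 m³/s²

Convert to SI: r = 8.837 Tm = 8.837e+12 m.
For a circular orbit, gravity supplies the centripetal force, so v = √(GM / r).
v = √(7.782e+13 / 8.837e+12) m/s ≈ 2.968 m/s = 2.968 m/s.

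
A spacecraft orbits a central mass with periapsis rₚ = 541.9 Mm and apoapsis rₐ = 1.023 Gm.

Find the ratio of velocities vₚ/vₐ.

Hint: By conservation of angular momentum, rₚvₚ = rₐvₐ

Convert to SI: rₚ = 541.9 Mm = 5.419e+08 m; rₐ = 1.023 Gm = 1.023e+09 m.
Conservation of angular momentum gives rₚvₚ = rₐvₐ, so vₚ/vₐ = rₐ/rₚ.
vₚ/vₐ = 1.023e+09 / 5.419e+08 ≈ 1.888.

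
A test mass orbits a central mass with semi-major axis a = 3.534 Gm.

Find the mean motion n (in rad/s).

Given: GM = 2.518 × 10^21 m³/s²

Convert to SI: a = 3.534 Gm = 3.534e+09 m.
n = √(GM / a³).
n = √(2.518e+21 / (3.534e+09)³) rad/s ≈ 0.0002389 rad/s.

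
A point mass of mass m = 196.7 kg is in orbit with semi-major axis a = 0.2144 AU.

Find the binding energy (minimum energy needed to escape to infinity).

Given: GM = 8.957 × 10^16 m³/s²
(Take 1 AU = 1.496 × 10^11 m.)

Convert to SI: a = 0.2144 AU = 3.20742e+10 m.
Total orbital energy is E = −GMm/(2a); binding energy is E_bind = −E = GMm/(2a).
E_bind = 8.957e+16 · 196.7 / (2 · 3.20742e+10) J ≈ 2.747e+08 J = 274.7 MJ.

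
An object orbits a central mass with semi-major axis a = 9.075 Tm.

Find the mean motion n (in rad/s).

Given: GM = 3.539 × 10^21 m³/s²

Convert to SI: a = 9.075 Tm = 9.075e+12 m.
n = √(GM / a³).
n = √(3.539e+21 / (9.075e+12)³) rad/s ≈ 2.176e-09 rad/s.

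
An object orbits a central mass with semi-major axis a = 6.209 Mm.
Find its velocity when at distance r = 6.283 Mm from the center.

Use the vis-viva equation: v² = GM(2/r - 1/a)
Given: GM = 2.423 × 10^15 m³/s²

Convert to SI: a = 6.209 Mm = 6.209e+06 m; r = 6.283 Mm = 6.283e+06 m.
Vis-viva: v = √(GM · (2/r − 1/a)).
2/r − 1/a = 2/6.283e+06 − 1/6.209e+06 = 1.57263e-07 m⁻¹.
v = √(2.423e+15 · 1.57263e-07) m/s ≈ 1.952e+04 m/s = 19.52 km/s.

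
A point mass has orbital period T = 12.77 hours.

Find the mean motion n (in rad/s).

Convert to SI: T = 12.77 hours = 45972 s.
n = 2π / T.
n = 2π / 45972 s ≈ 0.0001367 rad/s.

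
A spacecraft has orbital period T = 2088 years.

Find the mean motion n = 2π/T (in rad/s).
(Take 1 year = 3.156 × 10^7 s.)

Convert to SI: T = 2088 years = 6.58973e+10 s.
n = 2π / T.
n = 2π / 6.58973e+10 s ≈ 9.535e-11 rad/s.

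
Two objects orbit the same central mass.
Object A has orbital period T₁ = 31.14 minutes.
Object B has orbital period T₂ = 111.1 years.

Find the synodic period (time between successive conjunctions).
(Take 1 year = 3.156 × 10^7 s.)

Convert to SI: T₁ = 31.14 minutes = 1868.4 s; T₂ = 111.1 years = 3.50632e+09 s.
T_syn = |T₁ · T₂ / (T₁ − T₂)|.
T_syn = |1868.4 · 3.50632e+09 / (1868.4 − 3.50632e+09)| s ≈ 1868 s = 31.14 minutes.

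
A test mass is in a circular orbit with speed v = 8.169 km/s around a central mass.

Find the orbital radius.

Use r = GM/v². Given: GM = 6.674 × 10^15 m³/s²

Convert to SI: v = 8.169 km/s = 8169 m/s.
For a circular orbit, v² = GM / r, so r = GM / v².
r = 6.674e+15 / (8169)² m ≈ 1e+08 m = 100 Mm.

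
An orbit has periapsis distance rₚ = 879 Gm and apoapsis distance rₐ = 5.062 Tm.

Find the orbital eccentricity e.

Convert to SI: rₚ = 879 Gm = 8.79e+11 m; rₐ = 5.062 Tm = 5.062e+12 m.
e = (rₐ − rₚ) / (rₐ + rₚ).
e = (5.062e+12 − 8.79e+11) / (5.062e+12 + 8.79e+11) = 4.183e+12 / 5.941e+12 ≈ 0.7041.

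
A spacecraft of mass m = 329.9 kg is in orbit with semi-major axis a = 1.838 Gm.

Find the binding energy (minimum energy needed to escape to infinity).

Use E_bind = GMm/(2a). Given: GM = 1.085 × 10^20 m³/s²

Convert to SI: a = 1.838 Gm = 1.838e+09 m.
Total orbital energy is E = −GMm/(2a); binding energy is E_bind = −E = GMm/(2a).
E_bind = 1.085e+20 · 329.9 / (2 · 1.838e+09) J ≈ 9.737e+12 J = 9.737 TJ.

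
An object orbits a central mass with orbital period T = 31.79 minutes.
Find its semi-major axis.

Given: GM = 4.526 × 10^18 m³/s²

Convert to SI: T = 31.79 minutes = 1907.4 s.
Invert Kepler's third law: a = (GM · T² / (4π²))^(1/3).
Substituting T = 1907.4 s and GM = 4.526e+18 m³/s²:
a = (4.526e+18 · (1907.4)² / (4π²))^(1/3) m
a ≈ 7.472e+07 m = 74.72 Mm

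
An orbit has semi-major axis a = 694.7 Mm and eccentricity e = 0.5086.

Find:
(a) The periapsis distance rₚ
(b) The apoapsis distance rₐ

Convert to SI: a = 694.7 Mm = 6.947e+08 m.
(a) rₚ = a(1 − e) = 6.947e+08 · (1 − 0.5086) = 6.947e+08 · 0.4914 ≈ 3.414e+08 m = 341.4 Mm.
(b) rₐ = a(1 + e) = 6.947e+08 · (1 + 0.5086) = 6.947e+08 · 1.5086 ≈ 1.048e+09 m = 1.048 Gm.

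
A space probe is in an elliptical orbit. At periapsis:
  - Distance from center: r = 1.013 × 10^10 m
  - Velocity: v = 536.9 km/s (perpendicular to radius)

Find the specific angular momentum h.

Convert to SI: v = 536.9 km/s = 536900 m/s.
With v perpendicular to r, h = r · v.
h = 1.013e+10 · 536900 m²/s ≈ 5.439e+15 m²/s.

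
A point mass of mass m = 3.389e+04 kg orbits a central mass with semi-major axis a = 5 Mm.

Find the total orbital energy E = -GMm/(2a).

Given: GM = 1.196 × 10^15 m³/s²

Convert to SI: a = 5 Mm = 5e+06 m.
E = −GMm / (2a).
E = −1.196e+15 · 3.389e+04 / (2 · 5e+06) J ≈ -4.053e+12 J = -4.053 TJ.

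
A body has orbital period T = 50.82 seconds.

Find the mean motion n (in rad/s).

n = 2π / T.
n = 2π / 50.82 s ≈ 0.1236 rad/s.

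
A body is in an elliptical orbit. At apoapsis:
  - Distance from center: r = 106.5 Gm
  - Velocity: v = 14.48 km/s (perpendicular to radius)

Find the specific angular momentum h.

Convert to SI: r = 106.5 Gm = 1.065e+11 m; v = 14.48 km/s = 14480 m/s.
With v perpendicular to r, h = r · v.
h = 1.065e+11 · 14480 m²/s ≈ 1.542e+15 m²/s.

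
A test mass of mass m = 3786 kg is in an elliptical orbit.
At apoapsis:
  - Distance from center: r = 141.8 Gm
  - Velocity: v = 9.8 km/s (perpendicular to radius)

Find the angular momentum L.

Convert to SI: r = 141.8 Gm = 1.418e+11 m; v = 9.8 km/s = 9800 m/s.
Since v is perpendicular to r, L = m · v · r.
L = 3786 · 9800 · 1.418e+11 kg·m²/s ≈ 5.261e+18 kg·m²/s.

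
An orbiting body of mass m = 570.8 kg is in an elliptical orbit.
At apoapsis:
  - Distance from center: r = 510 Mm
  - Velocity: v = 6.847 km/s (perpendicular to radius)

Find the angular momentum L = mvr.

Convert to SI: r = 510 Mm = 5.1e+08 m; v = 6.847 km/s = 6847 m/s.
Since v is perpendicular to r, L = m · v · r.
L = 570.8 · 6847 · 5.1e+08 kg·m²/s ≈ 1.993e+15 kg·m²/s.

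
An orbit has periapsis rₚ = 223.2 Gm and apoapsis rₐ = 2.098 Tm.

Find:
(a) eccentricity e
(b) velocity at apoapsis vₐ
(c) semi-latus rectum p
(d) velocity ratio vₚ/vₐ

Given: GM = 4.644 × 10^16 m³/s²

Convert to SI: rₚ = 223.2 Gm = 2.232e+11 m; rₐ = 2.098 Tm = 2.098e+12 m.
(a) e = (rₐ − rₚ)/(rₐ + rₚ) = (2.098e+12 − 2.232e+11)/(2.098e+12 + 2.232e+11) ≈ 0.8077
(b) With a = (rₚ + rₐ)/2 = 1.1606e+12 m, vₐ = √(GM (2/rₐ − 1/a)) = √(4.644e+16 · (2/2.098e+12 − 1/1.1606e+12)) m/s ≈ 65.25 m/s
(c) From a = (rₚ + rₐ)/2 = 1.1606e+12 m and e = (rₐ − rₚ)/(rₐ + rₚ) = 0.807686, p = a(1 − e²) = 1.1606e+12 · (1 − (0.807686)²) ≈ 4.035e+11 m
(d) Conservation of angular momentum (rₚvₚ = rₐvₐ) gives vₚ/vₐ = rₐ/rₚ = 2.098e+12/2.232e+11 ≈ 9.4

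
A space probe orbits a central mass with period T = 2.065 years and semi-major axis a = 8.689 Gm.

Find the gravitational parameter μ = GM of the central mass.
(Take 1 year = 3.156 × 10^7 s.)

Convert to SI: T = 2.065 years = 6.51714e+07 s; a = 8.689 Gm = 8.689e+09 m.
GM = 4π² · a³ / T².
GM = 4π² · (8.689e+09)³ / (6.51714e+07)² m³/s² ≈ 6.098e+15 m³/s² = 6.098 × 10^15 m³/s².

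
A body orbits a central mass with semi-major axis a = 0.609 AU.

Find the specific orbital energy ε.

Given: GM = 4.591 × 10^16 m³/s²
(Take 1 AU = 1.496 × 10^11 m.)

Convert to SI: a = 0.609 AU = 9.11064e+10 m.
ε = −GM / (2a).
ε = −4.591e+16 / (2 · 9.11064e+10) J/kg ≈ -2.52e+05 J/kg = -252 kJ/kg.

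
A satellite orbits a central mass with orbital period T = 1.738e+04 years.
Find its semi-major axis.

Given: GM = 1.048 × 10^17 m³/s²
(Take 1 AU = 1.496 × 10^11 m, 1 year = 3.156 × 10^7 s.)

Convert to SI: T = 1.738e+04 years = 5.48513e+11 s.
Invert Kepler's third law: a = (GM · T² / (4π²))^(1/3).
Substituting T = 5.48513e+11 s and GM = 1.048e+17 m³/s²:
a = (1.048e+17 · (5.48513e+11)² / (4π²))^(1/3) m
a ≈ 9.278e+12 m = 62.02 AU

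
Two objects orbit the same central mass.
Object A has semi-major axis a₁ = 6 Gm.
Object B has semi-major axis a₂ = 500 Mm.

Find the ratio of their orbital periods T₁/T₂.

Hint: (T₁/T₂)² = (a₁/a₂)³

Convert to SI: a₁ = 6 Gm = 6e+09 m; a₂ = 500 Mm = 5e+08 m.
From Kepler's third law, (T₁/T₂)² = (a₁/a₂)³, so T₁/T₂ = (a₁/a₂)^(3/2).
a₁/a₂ = 6e+09 / 5e+08 = 12.
T₁/T₂ = (12)^(3/2) ≈ 41.57.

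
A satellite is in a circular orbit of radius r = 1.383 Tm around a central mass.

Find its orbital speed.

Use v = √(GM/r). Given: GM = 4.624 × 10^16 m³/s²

Convert to SI: r = 1.383 Tm = 1.383e+12 m.
For a circular orbit, gravity supplies the centripetal force, so v = √(GM / r).
v = √(4.624e+16 / 1.383e+12) m/s ≈ 182.9 m/s = 182.9 m/s.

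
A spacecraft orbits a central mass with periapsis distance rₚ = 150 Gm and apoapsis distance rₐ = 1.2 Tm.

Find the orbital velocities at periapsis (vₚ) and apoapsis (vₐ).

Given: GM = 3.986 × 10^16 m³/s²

Convert to SI: rₚ = 150 Gm = 1.5e+11 m; rₐ = 1.2 Tm = 1.2e+12 m.
Use the vis-viva equation v² = GM(2/r − 1/a) with a = (rₚ + rₐ)/2 = (1.5e+11 + 1.2e+12)/2 = 6.75e+11 m.
vₚ = √(GM · (2/rₚ − 1/a)) = √(3.986e+16 · (2/1.5e+11 − 1/6.75e+11)) m/s ≈ 687.3 m/s = 687.3 m/s.
vₐ = √(GM · (2/rₐ − 1/a)) = √(3.986e+16 · (2/1.2e+12 − 1/6.75e+11)) m/s ≈ 85.92 m/s = 85.92 m/s.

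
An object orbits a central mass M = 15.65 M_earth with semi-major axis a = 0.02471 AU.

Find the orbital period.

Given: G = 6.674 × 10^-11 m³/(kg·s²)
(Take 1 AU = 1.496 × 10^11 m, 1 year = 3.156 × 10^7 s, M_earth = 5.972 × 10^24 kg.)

Convert to SI: a = 0.02471 AU = 3.69662e+09 m; M = 15.65 M_earth = 9.34618e+25 kg.
GM = G · M = 6.674e-11 · 9.34618e+25 = 6.23764e+15 m³/s².
Kepler's third law: T = 2π √(a³ / GM).
Substituting a = 3.69662e+09 m and GM = 6.23764e+15 m³/s²:
T = 2π √((3.69662e+09)³ / 6.23764e+15) s
T ≈ 1.788e+07 s = 0.5666 years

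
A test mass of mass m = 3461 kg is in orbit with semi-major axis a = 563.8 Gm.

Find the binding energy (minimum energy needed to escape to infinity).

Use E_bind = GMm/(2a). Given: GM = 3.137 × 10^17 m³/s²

Convert to SI: a = 563.8 Gm = 5.638e+11 m.
Total orbital energy is E = −GMm/(2a); binding energy is E_bind = −E = GMm/(2a).
E_bind = 3.137e+17 · 3461 / (2 · 5.638e+11) J ≈ 9.629e+08 J = 962.9 MJ.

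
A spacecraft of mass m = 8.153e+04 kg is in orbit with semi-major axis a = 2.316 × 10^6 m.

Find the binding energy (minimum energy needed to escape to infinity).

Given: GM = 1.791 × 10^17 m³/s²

Total orbital energy is E = −GMm/(2a); binding energy is E_bind = −E = GMm/(2a).
E_bind = 1.791e+17 · 8.153e+04 / (2 · 2.316e+06) J ≈ 3.152e+15 J = 3.152 PJ.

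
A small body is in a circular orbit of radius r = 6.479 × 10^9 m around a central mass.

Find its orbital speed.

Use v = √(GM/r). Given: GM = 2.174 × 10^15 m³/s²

For a circular orbit, gravity supplies the centripetal force, so v = √(GM / r).
v = √(2.174e+15 / 6.479e+09) m/s ≈ 579.3 m/s = 579.3 m/s.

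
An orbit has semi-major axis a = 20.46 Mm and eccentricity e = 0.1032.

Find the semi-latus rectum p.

Convert to SI: a = 20.46 Mm = 2.046e+07 m.
p = a (1 − e²).
p = 2.046e+07 · (1 − (0.1032)²) = 2.046e+07 · 0.98935 ≈ 2.024e+07 m = 20.24 Mm.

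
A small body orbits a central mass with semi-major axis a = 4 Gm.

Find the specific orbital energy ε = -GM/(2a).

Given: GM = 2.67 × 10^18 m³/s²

Convert to SI: a = 4 Gm = 4e+09 m.
ε = −GM / (2a).
ε = −2.67e+18 / (2 · 4e+09) J/kg ≈ -3.338e+08 J/kg = -333.8 MJ/kg.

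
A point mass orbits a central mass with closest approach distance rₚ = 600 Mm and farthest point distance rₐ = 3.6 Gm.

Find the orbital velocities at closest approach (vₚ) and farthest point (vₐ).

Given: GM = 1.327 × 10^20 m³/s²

Convert to SI: rₚ = 600 Mm = 6e+08 m; rₐ = 3.6 Gm = 3.6e+09 m.
Use the vis-viva equation v² = GM(2/r − 1/a) with a = (rₚ + rₐ)/2 = (6e+08 + 3.6e+09)/2 = 2.1e+09 m.
vₚ = √(GM · (2/rₚ − 1/a)) = √(1.327e+20 · (2/6e+08 − 1/2.1e+09)) m/s ≈ 6.157e+05 m/s = 615.7 km/s.
vₐ = √(GM · (2/rₐ − 1/a)) = √(1.327e+20 · (2/3.6e+09 − 1/2.1e+09)) m/s ≈ 1.026e+05 m/s = 102.6 km/s.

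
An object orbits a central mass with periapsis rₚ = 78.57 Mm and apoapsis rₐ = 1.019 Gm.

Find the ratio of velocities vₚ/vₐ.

Convert to SI: rₚ = 78.57 Mm = 7.857e+07 m; rₐ = 1.019 Gm = 1.019e+09 m.
Conservation of angular momentum gives rₚvₚ = rₐvₐ, so vₚ/vₐ = rₐ/rₚ.
vₚ/vₐ = 1.019e+09 / 7.857e+07 ≈ 12.97.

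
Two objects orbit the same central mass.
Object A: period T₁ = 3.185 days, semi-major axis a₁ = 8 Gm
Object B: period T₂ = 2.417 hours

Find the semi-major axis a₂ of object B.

Convert to SI: T₁ = 3.185 days = 275184 s; a₁ = 8 Gm = 8e+09 m; T₂ = 2.417 hours = 8701.2 s.
Kepler's third law: (T₁/T₂)² = (a₁/a₂)³ ⇒ a₂ = a₁ · (T₂/T₁)^(2/3).
T₂/T₁ = 8701.2 / 275184 = 0.0316196.
a₂ = 8e+09 · (0.0316196)^(2/3) m ≈ 7.999e+08 m = 799.9 Mm.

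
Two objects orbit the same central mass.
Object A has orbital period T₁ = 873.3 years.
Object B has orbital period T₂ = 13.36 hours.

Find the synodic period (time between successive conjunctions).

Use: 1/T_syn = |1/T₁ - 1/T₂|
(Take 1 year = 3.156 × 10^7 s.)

Convert to SI: T₁ = 873.3 years = 2.75613e+10 s; T₂ = 13.36 hours = 48096 s.
T_syn = |T₁ · T₂ / (T₁ − T₂)|.
T_syn = |2.75613e+10 · 48096 / (2.75613e+10 − 48096)| s ≈ 4.81e+04 s = 13.36 hours.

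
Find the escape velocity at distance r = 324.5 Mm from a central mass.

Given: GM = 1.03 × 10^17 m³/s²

Convert to SI: r = 324.5 Mm = 3.245e+08 m.
Escape velocity comes from setting total energy to zero: ½v² − GM/r = 0 ⇒ v_esc = √(2GM / r).
v_esc = √(2 · 1.03e+17 / 3.245e+08) m/s ≈ 2.52e+04 m/s = 25.2 km/s.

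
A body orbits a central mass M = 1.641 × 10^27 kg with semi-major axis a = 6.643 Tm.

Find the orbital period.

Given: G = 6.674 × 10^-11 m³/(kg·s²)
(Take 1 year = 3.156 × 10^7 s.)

Convert to SI: a = 6.643 Tm = 6.643e+12 m.
GM = G · M = 6.674e-11 · 1.641e+27 = 1.0952e+17 m³/s².
Kepler's third law: T = 2π √(a³ / GM).
Substituting a = 6.643e+12 m and GM = 1.0952e+17 m³/s²:
T = 2π √((6.643e+12)³ / 1.0952e+17) s
T ≈ 3.251e+11 s = 1.03e+04 years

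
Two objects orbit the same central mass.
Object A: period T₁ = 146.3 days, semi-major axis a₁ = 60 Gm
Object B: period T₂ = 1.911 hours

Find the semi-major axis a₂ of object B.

Convert to SI: T₁ = 146.3 days = 1.26403e+07 s; a₁ = 60 Gm = 6e+10 m; T₂ = 1.911 hours = 6879.6 s.
Kepler's third law: (T₁/T₂)² = (a₁/a₂)³ ⇒ a₂ = a₁ · (T₂/T₁)^(2/3).
T₂/T₁ = 6879.6 / 1.26403e+07 = 0.000544258.
a₂ = 6e+10 · (0.000544258)^(2/3) m ≈ 4e+08 m = 400 Mm.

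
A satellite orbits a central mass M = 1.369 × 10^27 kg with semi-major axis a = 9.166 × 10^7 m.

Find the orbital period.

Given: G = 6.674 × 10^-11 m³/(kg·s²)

GM = G · M = 6.674e-11 · 1.369e+27 = 9.13671e+16 m³/s².
Kepler's third law: T = 2π √(a³ / GM).
Substituting a = 9.166e+07 m and GM = 9.13671e+16 m³/s²:
T = 2π √((9.166e+07)³ / 9.13671e+16) s
T ≈ 1.824e+04 s = 5.067 hours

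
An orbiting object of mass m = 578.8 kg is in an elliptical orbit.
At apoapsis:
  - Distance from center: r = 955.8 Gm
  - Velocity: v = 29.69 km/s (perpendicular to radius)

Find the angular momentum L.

Convert to SI: r = 955.8 Gm = 9.558e+11 m; v = 29.69 km/s = 29690 m/s.
Since v is perpendicular to r, L = m · v · r.
L = 578.8 · 29690 · 9.558e+11 kg·m²/s ≈ 1.643e+19 kg·m²/s.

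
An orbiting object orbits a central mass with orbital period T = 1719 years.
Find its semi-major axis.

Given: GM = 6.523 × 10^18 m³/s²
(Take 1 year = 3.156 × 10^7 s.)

Convert to SI: T = 1719 years = 5.42516e+10 s.
Invert Kepler's third law: a = (GM · T² / (4π²))^(1/3).
Substituting T = 5.42516e+10 s and GM = 6.523e+18 m³/s²:
a = (6.523e+18 · (5.42516e+10)² / (4π²))^(1/3) m
a ≈ 7.864e+12 m = 7.864 Tm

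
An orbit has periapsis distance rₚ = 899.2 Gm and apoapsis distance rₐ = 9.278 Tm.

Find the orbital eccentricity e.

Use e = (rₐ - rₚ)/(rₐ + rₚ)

Convert to SI: rₚ = 899.2 Gm = 8.992e+11 m; rₐ = 9.278 Tm = 9.278e+12 m.
e = (rₐ − rₚ) / (rₐ + rₚ).
e = (9.278e+12 − 8.992e+11) / (9.278e+12 + 8.992e+11) = 8.3788e+12 / 1.01772e+13 ≈ 0.8233.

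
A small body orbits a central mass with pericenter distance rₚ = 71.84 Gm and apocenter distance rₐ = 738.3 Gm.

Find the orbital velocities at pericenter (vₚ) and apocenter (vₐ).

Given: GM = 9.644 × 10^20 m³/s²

Convert to SI: rₚ = 71.84 Gm = 7.184e+10 m; rₐ = 738.3 Gm = 7.383e+11 m.
Use the vis-viva equation v² = GM(2/r − 1/a) with a = (rₚ + rₐ)/2 = (7.184e+10 + 7.383e+11)/2 = 4.0507e+11 m.
vₚ = √(GM · (2/rₚ − 1/a)) = √(9.644e+20 · (2/7.184e+10 − 1/4.0507e+11)) m/s ≈ 1.564e+05 m/s = 156.4 km/s.
vₐ = √(GM · (2/rₐ − 1/a)) = √(9.644e+20 · (2/7.383e+11 − 1/4.0507e+11)) m/s ≈ 1.522e+04 m/s = 15.22 km/s.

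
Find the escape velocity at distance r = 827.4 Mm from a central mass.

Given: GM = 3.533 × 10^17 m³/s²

Convert to SI: r = 827.4 Mm = 8.274e+08 m.
Escape velocity comes from setting total energy to zero: ½v² − GM/r = 0 ⇒ v_esc = √(2GM / r).
v_esc = √(2 · 3.533e+17 / 8.274e+08) m/s ≈ 2.922e+04 m/s = 29.22 km/s.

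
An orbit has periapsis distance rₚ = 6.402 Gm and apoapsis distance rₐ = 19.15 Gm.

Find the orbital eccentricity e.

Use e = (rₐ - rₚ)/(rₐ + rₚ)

Convert to SI: rₚ = 6.402 Gm = 6.402e+09 m; rₐ = 19.15 Gm = 1.915e+10 m.
e = (rₐ − rₚ) / (rₐ + rₚ).
e = (1.915e+10 − 6.402e+09) / (1.915e+10 + 6.402e+09) = 1.2748e+10 / 2.5552e+10 ≈ 0.4989.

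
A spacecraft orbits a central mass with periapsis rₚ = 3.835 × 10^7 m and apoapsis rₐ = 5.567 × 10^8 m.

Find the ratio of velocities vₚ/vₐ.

Conservation of angular momentum gives rₚvₚ = rₐvₐ, so vₚ/vₐ = rₐ/rₚ.
vₚ/vₐ = 5.567e+08 / 3.835e+07 ≈ 14.52.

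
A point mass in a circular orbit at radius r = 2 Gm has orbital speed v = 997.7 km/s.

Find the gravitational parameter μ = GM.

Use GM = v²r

Convert to SI: r = 2 Gm = 2e+09 m; v = 997.7 km/s = 997700 m/s.
For a circular orbit v² = GM/r, so GM = v² · r.
GM = (997700)² · 2e+09 m³/s² ≈ 1.991e+21 m³/s² = 1.991 × 10^21 m³/s².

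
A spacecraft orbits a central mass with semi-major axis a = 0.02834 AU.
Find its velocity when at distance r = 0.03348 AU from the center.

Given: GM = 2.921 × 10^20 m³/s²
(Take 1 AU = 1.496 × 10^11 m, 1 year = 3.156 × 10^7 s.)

Convert to SI: a = 0.02834 AU = 4.23966e+09 m; r = 0.03348 AU = 5.00861e+09 m.
Vis-viva: v = √(GM · (2/r − 1/a)).
2/r − 1/a = 2/5.00861e+09 − 1/4.23966e+09 = 1.63445e-10 m⁻¹.
v = √(2.921e+20 · 1.63445e-10) m/s ≈ 2.185e+05 m/s = 46.1 AU/year.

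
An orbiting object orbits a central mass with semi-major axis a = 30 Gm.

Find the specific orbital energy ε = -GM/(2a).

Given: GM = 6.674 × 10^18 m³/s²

Convert to SI: a = 30 Gm = 3e+10 m.
ε = −GM / (2a).
ε = −6.674e+18 / (2 · 3e+10) J/kg ≈ -1.112e+08 J/kg = -111.2 MJ/kg.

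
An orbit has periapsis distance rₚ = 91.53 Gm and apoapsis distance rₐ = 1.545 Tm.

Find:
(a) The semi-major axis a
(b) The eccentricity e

Convert to SI: rₚ = 91.53 Gm = 9.153e+10 m; rₐ = 1.545 Tm = 1.545e+12 m.
(a) a = (rₚ + rₐ) / 2 = (9.153e+10 + 1.545e+12) / 2 ≈ 8.183e+11 m = 818.3 Gm.
(b) e = (rₐ − rₚ) / (rₐ + rₚ) = (1.545e+12 − 9.153e+10) / (1.545e+12 + 9.153e+10) ≈ 0.8881.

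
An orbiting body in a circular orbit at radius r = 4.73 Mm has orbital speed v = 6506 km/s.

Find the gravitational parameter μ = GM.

Convert to SI: r = 4.73 Mm = 4.73e+06 m; v = 6506 km/s = 6.506e+06 m/s.
For a circular orbit v² = GM/r, so GM = v² · r.
GM = (6.506e+06)² · 4.73e+06 m³/s² ≈ 2.002e+20 m³/s² = 2.002 × 10^20 m³/s².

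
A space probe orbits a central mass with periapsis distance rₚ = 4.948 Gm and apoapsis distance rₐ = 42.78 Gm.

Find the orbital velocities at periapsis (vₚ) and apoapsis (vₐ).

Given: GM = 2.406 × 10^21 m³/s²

Convert to SI: rₚ = 4.948 Gm = 4.948e+09 m; rₐ = 42.78 Gm = 4.278e+10 m.
Use the vis-viva equation v² = GM(2/r − 1/a) with a = (rₚ + rₐ)/2 = (4.948e+09 + 4.278e+10)/2 = 2.3864e+10 m.
vₚ = √(GM · (2/rₚ − 1/a)) = √(2.406e+21 · (2/4.948e+09 − 1/2.3864e+10)) m/s ≈ 9.336e+05 m/s = 933.6 km/s.
vₐ = √(GM · (2/rₐ − 1/a)) = √(2.406e+21 · (2/4.278e+10 − 1/2.3864e+10)) m/s ≈ 1.08e+05 m/s = 108 km/s.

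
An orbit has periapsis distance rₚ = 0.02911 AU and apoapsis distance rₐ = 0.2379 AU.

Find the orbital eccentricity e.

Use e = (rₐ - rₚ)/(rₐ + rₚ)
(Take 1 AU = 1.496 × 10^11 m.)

Convert to SI: rₚ = 0.02911 AU = 4.35486e+09 m; rₐ = 0.2379 AU = 3.55898e+10 m.
e = (rₐ − rₚ) / (rₐ + rₚ).
e = (3.55898e+10 − 4.35486e+09) / (3.55898e+10 + 4.35486e+09) = 3.1235e+10 / 3.99447e+10 ≈ 0.782.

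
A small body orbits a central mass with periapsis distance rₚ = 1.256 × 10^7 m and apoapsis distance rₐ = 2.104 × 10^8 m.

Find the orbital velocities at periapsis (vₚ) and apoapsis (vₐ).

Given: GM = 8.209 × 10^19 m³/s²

Use the vis-viva equation v² = GM(2/r − 1/a) with a = (rₚ + rₐ)/2 = (1.256e+07 + 2.104e+08)/2 = 1.1148e+08 m.
vₚ = √(GM · (2/rₚ − 1/a)) = √(8.209e+19 · (2/1.256e+07 − 1/1.1148e+08)) m/s ≈ 3.512e+06 m/s = 3512 km/s.
vₐ = √(GM · (2/rₐ − 1/a)) = √(8.209e+19 · (2/2.104e+08 − 1/1.1148e+08)) m/s ≈ 2.097e+05 m/s = 209.7 km/s.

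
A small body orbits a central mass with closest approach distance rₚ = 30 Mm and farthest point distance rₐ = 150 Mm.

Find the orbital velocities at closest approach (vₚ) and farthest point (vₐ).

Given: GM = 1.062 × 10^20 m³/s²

Convert to SI: rₚ = 30 Mm = 3e+07 m; rₐ = 150 Mm = 1.5e+08 m.
Use the vis-viva equation v² = GM(2/r − 1/a) with a = (rₚ + rₐ)/2 = (3e+07 + 1.5e+08)/2 = 9e+07 m.
vₚ = √(GM · (2/rₚ − 1/a)) = √(1.062e+20 · (2/3e+07 − 1/9e+07)) m/s ≈ 2.429e+06 m/s = 2429 km/s.
vₐ = √(GM · (2/rₐ − 1/a)) = √(1.062e+20 · (2/1.5e+08 − 1/9e+07)) m/s ≈ 4.858e+05 m/s = 485.8 km/s.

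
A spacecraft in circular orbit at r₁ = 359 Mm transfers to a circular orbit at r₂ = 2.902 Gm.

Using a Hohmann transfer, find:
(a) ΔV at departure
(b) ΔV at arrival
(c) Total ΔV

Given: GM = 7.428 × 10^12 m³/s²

Convert to SI: r₁ = 359 Mm = 3.59e+08 m; r₂ = 2.902 Gm = 2.902e+09 m.
Transfer semi-major axis: a_t = (r₁ + r₂)/2 = (3.59e+08 + 2.902e+09)/2 = 1.6305e+09 m.
Circular speeds: v₁ = √(GM/r₁) = 143.843 m/s, v₂ = √(GM/r₂) = 50.5926 m/s.
Transfer speeds (vis-viva v² = GM(2/r − 1/a_t)): v₁ᵗ = 191.901 m/s, v₂ᵗ = 23.7396 m/s.
(a) ΔV₁ = |v₁ᵗ − v₁| ≈ 48.06 m/s = 48.06 m/s.
(b) ΔV₂ = |v₂ − v₂ᵗ| ≈ 26.85 m/s = 26.85 m/s.
(c) ΔV_total = ΔV₁ + ΔV₂ ≈ 74.91 m/s = 74.91 m/s.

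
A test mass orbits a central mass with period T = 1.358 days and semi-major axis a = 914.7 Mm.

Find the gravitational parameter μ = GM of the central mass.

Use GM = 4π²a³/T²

Convert to SI: T = 1.358 days = 117331 s; a = 914.7 Mm = 9.147e+08 m.
GM = 4π² · a³ / T².
GM = 4π² · (9.147e+08)³ / (117331)² m³/s² ≈ 2.195e+18 m³/s² = 2.195 × 10^18 m³/s².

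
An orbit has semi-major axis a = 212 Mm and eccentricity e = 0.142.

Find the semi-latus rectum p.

Convert to SI: a = 212 Mm = 2.12e+08 m.
p = a (1 − e²).
p = 2.12e+08 · (1 − (0.142)²) = 2.12e+08 · 0.979836 ≈ 2.077e+08 m = 207.7 Mm.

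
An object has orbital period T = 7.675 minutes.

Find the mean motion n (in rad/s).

Convert to SI: T = 7.675 minutes = 460.5 s.
n = 2π / T.
n = 2π / 460.5 s ≈ 0.01364 rad/s.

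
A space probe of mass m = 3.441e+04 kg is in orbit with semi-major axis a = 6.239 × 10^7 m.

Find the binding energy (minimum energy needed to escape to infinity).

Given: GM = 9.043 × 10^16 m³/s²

Total orbital energy is E = −GMm/(2a); binding energy is E_bind = −E = GMm/(2a).
E_bind = 9.043e+16 · 3.441e+04 / (2 · 6.239e+07) J ≈ 2.494e+13 J = 24.94 TJ.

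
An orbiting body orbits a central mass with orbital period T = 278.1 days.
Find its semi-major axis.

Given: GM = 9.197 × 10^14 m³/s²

Convert to SI: T = 278.1 days = 2.40278e+07 s.
Invert Kepler's third law: a = (GM · T² / (4π²))^(1/3).
Substituting T = 2.40278e+07 s and GM = 9.197e+14 m³/s²:
a = (9.197e+14 · (2.40278e+07)² / (4π²))^(1/3) m
a ≈ 2.378e+09 m = 2.378 × 10^9 m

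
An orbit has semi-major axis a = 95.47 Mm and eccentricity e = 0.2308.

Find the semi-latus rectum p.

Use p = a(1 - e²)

Convert to SI: a = 95.47 Mm = 9.547e+07 m.
p = a (1 − e²).
p = 9.547e+07 · (1 − (0.2308)²) = 9.547e+07 · 0.946731 ≈ 9.038e+07 m = 90.38 Mm.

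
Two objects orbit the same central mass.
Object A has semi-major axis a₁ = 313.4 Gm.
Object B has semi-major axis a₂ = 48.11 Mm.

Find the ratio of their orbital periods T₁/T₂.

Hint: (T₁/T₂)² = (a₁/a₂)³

Convert to SI: a₁ = 313.4 Gm = 3.134e+11 m; a₂ = 48.11 Mm = 4.811e+07 m.
From Kepler's third law, (T₁/T₂)² = (a₁/a₂)³, so T₁/T₂ = (a₁/a₂)^(3/2).
a₁/a₂ = 3.134e+11 / 4.811e+07 = 6514.24.
T₁/T₂ = (6514.24)^(3/2) ≈ 5.258e+05.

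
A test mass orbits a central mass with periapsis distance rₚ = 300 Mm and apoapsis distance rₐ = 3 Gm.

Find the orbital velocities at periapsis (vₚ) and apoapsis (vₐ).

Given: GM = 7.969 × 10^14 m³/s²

Convert to SI: rₚ = 300 Mm = 3e+08 m; rₐ = 3 Gm = 3e+09 m.
Use the vis-viva equation v² = GM(2/r − 1/a) with a = (rₚ + rₐ)/2 = (3e+08 + 3e+09)/2 = 1.65e+09 m.
vₚ = √(GM · (2/rₚ − 1/a)) = √(7.969e+14 · (2/3e+08 − 1/1.65e+09)) m/s ≈ 2198 m/s = 2.198 km/s.
vₐ = √(GM · (2/rₐ − 1/a)) = √(7.969e+14 · (2/3e+09 − 1/1.65e+09)) m/s ≈ 219.8 m/s = 219.8 m/s.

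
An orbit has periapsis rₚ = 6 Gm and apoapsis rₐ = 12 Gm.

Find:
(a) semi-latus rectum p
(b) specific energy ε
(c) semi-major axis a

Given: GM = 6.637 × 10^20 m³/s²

Convert to SI: rₚ = 6 Gm = 6e+09 m; rₐ = 12 Gm = 1.2e+10 m.
(a) From a = (rₚ + rₐ)/2 = 9e+09 m and e = (rₐ − rₚ)/(rₐ + rₚ) = 0.333333, p = a(1 − e²) = 9e+09 · (1 − (0.333333)²) ≈ 8e+09 m
(b) With a = (rₚ + rₐ)/2 = 9e+09 m, ε = −GM/(2a) = −6.637e+20/(2 · 9e+09) J/kg ≈ -3.687e+10 J/kg
(c) a = (rₚ + rₐ)/2 = (6e+09 + 1.2e+10)/2 ≈ 9e+09 m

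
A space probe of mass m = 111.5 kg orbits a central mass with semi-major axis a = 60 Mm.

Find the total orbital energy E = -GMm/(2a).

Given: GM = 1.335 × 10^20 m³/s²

Convert to SI: a = 60 Mm = 6e+07 m.
E = −GMm / (2a).
E = −1.335e+20 · 111.5 / (2 · 6e+07) J ≈ -1.24e+14 J = -124 TJ.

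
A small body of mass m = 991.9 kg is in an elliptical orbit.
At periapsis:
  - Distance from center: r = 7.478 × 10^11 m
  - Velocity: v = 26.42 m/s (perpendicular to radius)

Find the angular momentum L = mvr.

Since v is perpendicular to r, L = m · v · r.
L = 991.9 · 26.42 · 7.478e+11 kg·m²/s ≈ 1.96e+16 kg·m²/s.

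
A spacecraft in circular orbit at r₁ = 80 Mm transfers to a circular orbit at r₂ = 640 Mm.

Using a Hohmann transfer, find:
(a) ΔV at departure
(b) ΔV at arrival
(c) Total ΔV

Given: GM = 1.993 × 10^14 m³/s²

Convert to SI: r₁ = 80 Mm = 8e+07 m; r₂ = 640 Mm = 6.4e+08 m.
Transfer semi-major axis: a_t = (r₁ + r₂)/2 = (8e+07 + 6.4e+08)/2 = 3.6e+08 m.
Circular speeds: v₁ = √(GM/r₁) = 1578.37 m/s, v₂ = √(GM/r₂) = 558.038 m/s.
Transfer speeds (vis-viva v² = GM(2/r − 1/a_t)): v₁ᵗ = 2104.49 m/s, v₂ᵗ = 263.062 m/s.
(a) ΔV₁ = |v₁ᵗ − v₁| ≈ 526.1 m/s = 526.1 m/s.
(b) ΔV₂ = |v₂ − v₂ᵗ| ≈ 295 m/s = 295 m/s.
(c) ΔV_total = ΔV₁ + ΔV₂ ≈ 821.1 m/s = 821.1 m/s.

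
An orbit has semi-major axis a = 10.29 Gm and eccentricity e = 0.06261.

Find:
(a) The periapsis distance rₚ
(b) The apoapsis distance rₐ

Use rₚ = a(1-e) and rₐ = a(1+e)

Convert to SI: a = 10.29 Gm = 1.029e+10 m.
(a) rₚ = a(1 − e) = 1.029e+10 · (1 − 0.06261) = 1.029e+10 · 0.93739 ≈ 9.646e+09 m = 9.646 Gm.
(b) rₐ = a(1 + e) = 1.029e+10 · (1 + 0.06261) = 1.029e+10 · 1.06261 ≈ 1.093e+10 m = 10.93 Gm.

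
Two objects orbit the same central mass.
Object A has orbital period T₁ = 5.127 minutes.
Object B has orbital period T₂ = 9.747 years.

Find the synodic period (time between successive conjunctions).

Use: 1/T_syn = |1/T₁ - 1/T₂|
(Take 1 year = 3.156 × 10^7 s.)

Convert to SI: T₁ = 5.127 minutes = 307.62 s; T₂ = 9.747 years = 3.07615e+08 s.
T_syn = |T₁ · T₂ / (T₁ − T₂)|.
T_syn = |307.62 · 3.07615e+08 / (307.62 − 3.07615e+08)| s ≈ 307.6 s = 5.127 minutes.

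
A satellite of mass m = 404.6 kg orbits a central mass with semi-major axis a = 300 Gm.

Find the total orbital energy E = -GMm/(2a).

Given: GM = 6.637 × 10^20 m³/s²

Convert to SI: a = 300 Gm = 3e+11 m.
E = −GMm / (2a).
E = −6.637e+20 · 404.6 / (2 · 3e+11) J ≈ -4.476e+11 J = -447.6 GJ.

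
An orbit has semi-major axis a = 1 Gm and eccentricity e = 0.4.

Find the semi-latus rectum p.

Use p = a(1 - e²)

Convert to SI: a = 1 Gm = 1e+09 m.
p = a (1 − e²).
p = 1e+09 · (1 − (0.4)²) = 1e+09 · 0.84 ≈ 8.4e+08 m = 840 Mm.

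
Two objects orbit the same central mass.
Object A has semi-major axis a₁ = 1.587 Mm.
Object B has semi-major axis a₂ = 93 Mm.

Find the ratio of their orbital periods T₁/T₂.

Convert to SI: a₁ = 1.587 Mm = 1.587e+06 m; a₂ = 93 Mm = 9.3e+07 m.
From Kepler's third law, (T₁/T₂)² = (a₁/a₂)³, so T₁/T₂ = (a₁/a₂)^(3/2).
a₁/a₂ = 1.587e+06 / 9.3e+07 = 0.0170645.
T₁/T₂ = (0.0170645)^(3/2) ≈ 0.002229.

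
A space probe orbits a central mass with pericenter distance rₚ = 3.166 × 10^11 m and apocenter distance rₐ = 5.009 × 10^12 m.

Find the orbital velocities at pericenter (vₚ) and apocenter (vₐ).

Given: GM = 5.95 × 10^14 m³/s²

Use the vis-viva equation v² = GM(2/r − 1/a) with a = (rₚ + rₐ)/2 = (3.166e+11 + 5.009e+12)/2 = 2.6628e+12 m.
vₚ = √(GM · (2/rₚ − 1/a)) = √(5.95e+14 · (2/3.166e+11 − 1/2.6628e+12)) m/s ≈ 59.46 m/s = 59.46 m/s.
vₐ = √(GM · (2/rₐ − 1/a)) = √(5.95e+14 · (2/5.009e+12 − 1/2.6628e+12)) m/s ≈ 3.758 m/s = 3.758 m/s.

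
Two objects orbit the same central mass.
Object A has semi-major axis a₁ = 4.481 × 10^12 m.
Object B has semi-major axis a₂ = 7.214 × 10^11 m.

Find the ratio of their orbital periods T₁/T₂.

From Kepler's third law, (T₁/T₂)² = (a₁/a₂)³, so T₁/T₂ = (a₁/a₂)^(3/2).
a₁/a₂ = 4.481e+12 / 7.214e+11 = 6.21153.
T₁/T₂ = (6.21153)^(3/2) ≈ 15.48.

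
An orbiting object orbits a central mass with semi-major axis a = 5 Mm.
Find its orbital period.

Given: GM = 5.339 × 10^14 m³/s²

Convert to SI: a = 5 Mm = 5e+06 m.
Kepler's third law: T = 2π √(a³ / GM).
Substituting a = 5e+06 m and GM = 5.339e+14 m³/s²:
T = 2π √((5e+06)³ / 5.339e+14) s
T ≈ 3040 s = 50.67 minutes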